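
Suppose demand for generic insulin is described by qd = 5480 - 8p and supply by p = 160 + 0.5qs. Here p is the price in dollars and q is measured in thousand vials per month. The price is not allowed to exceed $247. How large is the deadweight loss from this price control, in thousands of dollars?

Rearranging supply gives qs = 2p - 320. Without the control the market clears where 5480 - 8p = 2p - 320, i.e. p* = 580 and q* = 840.
The ceiling of 247 is below the equilibrium price 580, so it binds.
At p = 247: qd = 5480 - 8·247 = 3504 and qs = 2·247 - 320 = 174.
Quantity traded falls to 174. At q = 174 the demand price is (5480 - 174)/8 = 663.25 and the supply price is (320 + 174)/2 = 247.
Deadweight loss = ½ · (663.25 - 247) · (840 - 174) = ½ · 416.25 · 666 = 138611.25.

138611.25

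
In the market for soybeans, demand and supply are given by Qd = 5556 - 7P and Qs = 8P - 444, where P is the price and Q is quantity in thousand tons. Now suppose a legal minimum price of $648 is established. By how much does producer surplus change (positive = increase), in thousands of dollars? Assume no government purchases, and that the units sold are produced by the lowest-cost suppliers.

Equilibrium: 5556 - 7P = 8P - 444, so 6000 = 15P and P* = 400, Q* = 2756.
Since 648 > 400, the floor is binding.
At P = 648: Qd = 5556 - 7·648 = 1020 and Qs = 8·648 - 444 = 4740.
Producer surplus without the control is ½ · (400 - 55.5) · 2756 = 474721.
With the floor, 1020 units are sold at 648. The supply price at Q = 1020 is 183, so PS = ½ · [(648 - 55.5) + (648 - 183)] · 1020 = 539325.
Change in producer surplus = 539325 - 474721 = 64604.

64604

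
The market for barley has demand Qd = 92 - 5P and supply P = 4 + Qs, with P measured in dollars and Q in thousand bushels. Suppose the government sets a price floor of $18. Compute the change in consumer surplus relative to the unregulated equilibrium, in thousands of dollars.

Rearranging supply gives Qs = P - 4. Equilibrium: 92 - 5P = P - 4, so 96 = 6P and P* = 16, Q* = 12.
Because the floor (18) lies above the market-clearing price, it is binding.
At P = 18: Qd = 92 - 5·18 = 2 and Qs = 18 - 4 = 14.
Consumer surplus without the control is ½ · (18.4 - 16) · 12 = 14.4.
With the floor, consumers buy 2 units at 18, so CS = ½ · (18.4 - 18) · 2 = 0.4.
Change in consumer surplus = 0.4 - 14.4 = -14.

-14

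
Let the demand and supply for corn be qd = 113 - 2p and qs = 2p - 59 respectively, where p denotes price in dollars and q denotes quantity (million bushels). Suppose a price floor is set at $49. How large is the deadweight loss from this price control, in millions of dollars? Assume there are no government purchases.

72

Setting quantity demanded equal to quantity supplied, 113 - 2p = 2p - 59, gives p* = 43 and q* = 27.
The floor of 49 is above the equilibrium price 43, so it binds.
At p = 49: qd = 113 - 2·49 = 15 and qs = 2·49 - 59 = 39.
Quantity traded falls to 15. At q = 15 the demand price is (113 - 15)/2 = 49 and the supply price is (59 + 15)/2 = 37.
Deadweight loss = ½ · (49 - 37) · (27 - 15) = ½ · 12 · 12 = 72.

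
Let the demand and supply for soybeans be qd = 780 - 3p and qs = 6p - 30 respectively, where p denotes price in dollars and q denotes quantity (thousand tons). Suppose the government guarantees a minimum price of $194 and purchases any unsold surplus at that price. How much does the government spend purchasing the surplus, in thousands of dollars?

181584

In a free market, 780 - 3p = 6p - 30 gives the equilibrium p* = 90, q* = 510.
Because the floor (194) lies above the market-clearing price, it is binding.
At p = 194: qd = 780 - 3·194 = 198 and qs = 6·194 - 30 = 1134.
Surplus = qs - qd = 936.
Government expenditure = surplus × support price = 936 × 194 = 181584.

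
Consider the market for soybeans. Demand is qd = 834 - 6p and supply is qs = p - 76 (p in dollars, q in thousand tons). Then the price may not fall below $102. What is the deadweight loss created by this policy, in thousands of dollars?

Setting quantity demanded equal to quantity supplied, 834 - 6p = p - 76, gives p* = 130 and q* = 54.
Since 102 is below p* = 130, the floor does not bind and the free-market outcome prevails.
Since the control does not bind, no trades are prevented and deadweight loss is zero.

0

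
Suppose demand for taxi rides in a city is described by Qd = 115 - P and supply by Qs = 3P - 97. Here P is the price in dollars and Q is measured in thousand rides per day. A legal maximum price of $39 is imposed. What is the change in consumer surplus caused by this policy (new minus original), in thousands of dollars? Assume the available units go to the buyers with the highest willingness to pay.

Setting quantity demanded equal to quantity supplied, 115 - P = 3P - 97, gives P* = 53 and Q* = 62.
Since 39 < 53, the ceiling is binding.
At P = 39: Qd = 115 - 39 = 76 and Qs = 3·39 - 97 = 20.
Consumer surplus without the control is ½ · (115 - 53) · 62 = 1922.
With the ceiling, 20 units are sold at 39 (assume they go to the highest-value buyers). The demand price at Q = 20 is 95, so CS = ½ · [(115 - 39) + (95 - 39)] · 20 = 1320.
Change in consumer surplus = 1320 - 1922 = -602.

-602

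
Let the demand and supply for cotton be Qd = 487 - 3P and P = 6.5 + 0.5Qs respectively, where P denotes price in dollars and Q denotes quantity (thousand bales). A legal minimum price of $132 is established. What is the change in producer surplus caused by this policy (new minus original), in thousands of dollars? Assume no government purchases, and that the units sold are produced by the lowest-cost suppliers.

608

Rearranging supply gives Qs = 2P - 13. Without the control the market clears where 487 - 3P = 2P - 13, i.e. P* = 100 and Q* = 187.
The floor of 132 is above the equilibrium price 100, so it binds.
At P = 132: Qd = 487 - 3·132 = 91 and Qs = 2·132 - 13 = 251.
Producer surplus without the control is ½ · (100 - 6.5) · 187 = 8742.25.
With the floor, 91 units are sold at 132. The supply price at Q = 91 is 52, so PS = ½ · [(132 - 6.5) + (132 - 52)] · 91 = 9350.25.
Change in producer surplus = 9350.25 - 8742.25 = 608.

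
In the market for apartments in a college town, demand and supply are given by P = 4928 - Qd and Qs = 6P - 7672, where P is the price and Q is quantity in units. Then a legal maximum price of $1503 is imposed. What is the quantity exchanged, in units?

1346

Rearranging demand gives Qd = 4928 - P. In a free market, 4928 - P = 6P - 7672 gives the equilibrium P* = 1800, Q* = 3128.
The ceiling of 1503 is below the equilibrium price 1800, so it binds.
At P = 1503: Qd = 4928 - 1503 = 3425 and Qs = 6·1503 - 7672 = 1346.
The quantity actually transacted is the short side, supply: 1346.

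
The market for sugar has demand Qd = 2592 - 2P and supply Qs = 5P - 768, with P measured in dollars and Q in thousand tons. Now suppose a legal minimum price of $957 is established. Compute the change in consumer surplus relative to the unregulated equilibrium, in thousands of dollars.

Without the control the market clears where 2592 - 2P = 5P - 768, i.e. P* = 480 and Q* = 1632.
Because the floor (957) lies above the market-clearing price, it is binding.
At P = 957: Qd = 2592 - 2·957 = 678 and Qs = 5·957 - 768 = 4017.
Consumer surplus without the control is ½ · (1296 - 480) · 1632 = 665856.
With the floor, consumers buy 678 units at 957, so CS = ½ · (1296 - 957) · 678 = 114921.
Change in consumer surplus = 114921 - 665856 = -550935.

-550935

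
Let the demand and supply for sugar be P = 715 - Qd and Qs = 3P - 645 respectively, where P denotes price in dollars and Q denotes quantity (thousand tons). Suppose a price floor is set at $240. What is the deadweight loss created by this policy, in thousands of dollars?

Rearranging demand gives Qd = 715 - P. In a free market, 715 - P = 3P - 645 gives the equilibrium P* = 340, Q* = 375.
The floor of 240 is below the equilibrium price 340, so it is not binding; the market clears at P* = 340, Q* = 375.
Since the control does not bind, no trades are prevented and deadweight loss is zero.

0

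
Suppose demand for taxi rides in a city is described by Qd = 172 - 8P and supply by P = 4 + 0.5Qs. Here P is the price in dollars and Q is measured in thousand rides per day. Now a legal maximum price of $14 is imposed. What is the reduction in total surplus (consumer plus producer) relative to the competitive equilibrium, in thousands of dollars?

20

Rearranging supply gives Qs = 2P - 8. Without the control the market clears where 172 - 8P = 2P - 8, i.e. P* = 18 and Q* = 28.
The ceiling of 14 is below the equilibrium price 18, so it binds.
At P = 14: Qd = 172 - 8·14 = 60 and Qs = 2·14 - 8 = 20.
Quantity traded falls to 20. At Q = 20 the demand price is (172 - 20)/8 = 19 and the supply price is (8 + 20)/2 = 14.
Deadweight loss = ½ · (19 - 14) · (28 - 20) = ½ · 5 · 8 = 20.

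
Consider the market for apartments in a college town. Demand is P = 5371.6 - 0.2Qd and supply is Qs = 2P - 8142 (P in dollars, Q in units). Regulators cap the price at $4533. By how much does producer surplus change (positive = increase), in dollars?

-649597

Rearranging demand gives Qd = 26858 - 5P. Setting quantity demanded equal to quantity supplied, 26858 - 5P = 2P - 8142, gives P* = 5000 and Q* = 1858.
Because the ceiling (4533) lies below the market-clearing price, it is binding.
At P = 4533: Qd = 26858 - 5·4533 = 4193 and Qs = 2·4533 - 8142 = 924.
Producer surplus without the control is ½ · (5000 - 4071) · 1858 = 863041.
With the ceiling, producers sell 924 units at 4533, so PS = ½ · (4533 - 4071) · 924 = 213444.
Change in producer surplus = 213444 - 863041 = -649597.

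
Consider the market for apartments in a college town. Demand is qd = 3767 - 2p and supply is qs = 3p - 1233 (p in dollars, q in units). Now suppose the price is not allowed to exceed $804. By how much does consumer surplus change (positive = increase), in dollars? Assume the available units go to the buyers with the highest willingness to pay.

144648

Setting quantity demanded equal to quantity supplied, 3767 - 2p = 3p - 1233, gives p* = 1000 and q* = 1767.
Since 804 < 1000, the ceiling is binding.
At p = 804: qd = 3767 - 2·804 = 2159 and qs = 3·804 - 1233 = 1179.
Consumer surplus without the control is ½ · (1883.5 - 1000) · 1767 = 780572.25.
With the ceiling, 1179 units are sold at 804 (assume they go to the highest-value buyers). The demand price at q = 1179 is 1294, so CS = ½ · [(1883.5 - 804) + (1294 - 804)] · 1179 = 925220.25.
Change in consumer surplus = 925220.25 - 780572.25 = 144648.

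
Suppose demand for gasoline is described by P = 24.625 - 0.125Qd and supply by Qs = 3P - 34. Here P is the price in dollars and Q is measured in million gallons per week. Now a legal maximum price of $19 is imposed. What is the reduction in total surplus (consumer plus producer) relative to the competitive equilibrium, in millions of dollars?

Rearranging demand gives Qd = 197 - 8P. In a free market, 197 - 8P = 3P - 34 gives the equilibrium P* = 21, Q* = 29.
Because the ceiling (19) lies below the market-clearing price, it is binding.
At P = 19: Qd = 197 - 8·19 = 45 and Qs = 3·19 - 34 = 23.
Quantity traded falls to 23. At Q = 23 the demand price is (197 - 23)/8 = 21.75 and the supply price is (34 + 23)/3 = 19.
Deadweight loss = ½ · (21.75 - 19) · (29 - 23) = ½ · 2.75 · 6 = 8.25.

8.25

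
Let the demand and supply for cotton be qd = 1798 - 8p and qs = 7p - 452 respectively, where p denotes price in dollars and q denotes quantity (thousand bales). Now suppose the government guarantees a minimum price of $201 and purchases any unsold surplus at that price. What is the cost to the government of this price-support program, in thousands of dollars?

153765

Without the control the market clears where 1798 - 8p = 7p - 452, i.e. p* = 150 and q* = 598.
The floor of 201 is above the equilibrium price 150, so it binds.
At p = 201: qd = 1798 - 8·201 = 190 and qs = 7·201 - 452 = 955.
Surplus = qs - qd = 765.
Government expenditure = surplus × support price = 765 × 201 = 153765.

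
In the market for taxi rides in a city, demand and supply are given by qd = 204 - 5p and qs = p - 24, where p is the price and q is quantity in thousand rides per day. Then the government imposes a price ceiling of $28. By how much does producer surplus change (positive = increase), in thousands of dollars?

Without the control the market clears where 204 - 5p = p - 24, i.e. p* = 38 and q* = 14.
Because the ceiling (28) lies below the market-clearing price, it is binding.
At p = 28: qd = 204 - 5·28 = 64 and qs = 28 - 24 = 4.
Producer surplus without the control is ½ · (38 - 24) · 14 = 98.
With the ceiling, producers sell 4 units at 28, so PS = ½ · (28 - 24) · 4 = 8.
Change in producer surplus = 8 - 98 = -90.

-90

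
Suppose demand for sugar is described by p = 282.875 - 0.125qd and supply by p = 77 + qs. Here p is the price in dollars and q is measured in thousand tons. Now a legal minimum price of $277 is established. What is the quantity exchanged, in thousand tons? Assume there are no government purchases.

47

Rearranging demand gives qd = 2263 - 8p; rearranging supply gives qs = p - 77. In a free market, 2263 - 8p = p - 77 gives the equilibrium p* = 260, q* = 183.
The floor of 277 is above the equilibrium price 260, so it binds.
At p = 277: qd = 2263 - 8·277 = 47 and qs = 277 - 77 = 200.
The quantity actually transacted is the short side, demand: 47.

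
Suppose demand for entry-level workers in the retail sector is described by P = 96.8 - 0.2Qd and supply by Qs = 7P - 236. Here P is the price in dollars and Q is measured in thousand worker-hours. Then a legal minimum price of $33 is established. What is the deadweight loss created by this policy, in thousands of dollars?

0

Rearranging demand gives Qd = 484 - 5P. Setting quantity demanded equal to quantity supplied, 484 - 5P = 7P - 236, gives P* = 60 and Q* = 184.
The floor of 33 is below the equilibrium price 60, so it is not binding; the market clears at P* = 60, Q* = 184.
Since the control does not bind, no trades are prevented and deadweight loss is zero.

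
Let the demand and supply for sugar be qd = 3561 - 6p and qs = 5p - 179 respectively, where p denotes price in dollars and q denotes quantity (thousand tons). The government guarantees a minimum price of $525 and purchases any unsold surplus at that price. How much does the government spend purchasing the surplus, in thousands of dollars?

1068375

Equilibrium: 3561 - 6p = 5p - 179, so 3740 = 11p and p* = 340, q* = 1521.
Because the floor (525) lies above the market-clearing price, it is binding.
At p = 525: qd = 3561 - 6·525 = 411 and qs = 5·525 - 179 = 2446.
Surplus = qs - qd = 2035.
Government expenditure = surplus × support price = 2035 × 525 = 1068375.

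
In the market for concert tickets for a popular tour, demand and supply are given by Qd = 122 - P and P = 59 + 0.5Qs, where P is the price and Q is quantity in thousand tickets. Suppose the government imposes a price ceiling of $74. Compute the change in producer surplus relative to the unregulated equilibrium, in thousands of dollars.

-216

Rearranging supply gives Qs = 2P - 118. Setting quantity demanded equal to quantity supplied, 122 - P = 2P - 118, gives P* = 80 and Q* = 42.
Since 74 < 80, the ceiling is binding.
At P = 74: Qd = 122 - 74 = 48 and Qs = 2·74 - 118 = 30.
Producer surplus without the control is ½ · (80 - 59) · 42 = 441.
With the ceiling, producers sell 30 units at 74, so PS = ½ · (74 - 59) · 30 = 225.
Change in producer surplus = 225 - 441 = -216.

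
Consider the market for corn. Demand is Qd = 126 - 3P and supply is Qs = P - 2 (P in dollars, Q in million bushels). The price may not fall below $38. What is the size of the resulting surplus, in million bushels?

24

In a free market, 126 - 3P = P - 2 gives the equilibrium P* = 32, Q* = 30.
Because the floor (38) lies above the market-clearing price, it is binding.
At P = 38: Qd = 126 - 3·38 = 12 and Qs = 38 - 2 = 36.
Surplus = Qs - Qd = 36 - 12 = 24.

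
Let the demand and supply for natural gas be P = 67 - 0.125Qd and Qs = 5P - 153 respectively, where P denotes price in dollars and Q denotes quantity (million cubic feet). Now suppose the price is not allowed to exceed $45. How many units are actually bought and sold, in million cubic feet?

Rearranging demand gives Qd = 536 - 8P. Equilibrium: 536 - 8P = 5P - 153, so 689 = 13P and P* = 53, Q* = 112.
The ceiling of 45 is below the equilibrium price 53, so it binds.
At P = 45: Qd = 536 - 8·45 = 176 and Qs = 5·45 - 153 = 72.
The quantity actually transacted is the short side, supply: 72.

72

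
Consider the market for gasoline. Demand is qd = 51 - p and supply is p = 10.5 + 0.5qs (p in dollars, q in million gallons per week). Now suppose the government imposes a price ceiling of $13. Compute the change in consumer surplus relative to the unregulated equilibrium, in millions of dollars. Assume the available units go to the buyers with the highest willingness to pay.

-187

Rearranging supply gives qs = 2p - 21. Without the control the market clears where 51 - p = 2p - 21, i.e. p* = 24 and q* = 27.
Since 13 < 24, the ceiling is binding.
At p = 13: qd = 51 - 13 = 38 and qs = 2·13 - 21 = 5.
Consumer surplus without the control is ½ · (51 - 24) · 27 = 364.5.
With the ceiling, 5 units are sold at 13 (assume they go to the highest-value buyers). The demand price at q = 5 is 46, so CS = ½ · [(51 - 13) + (46 - 13)] · 5 = 177.5.
Change in consumer surplus = 177.5 - 364.5 = -187.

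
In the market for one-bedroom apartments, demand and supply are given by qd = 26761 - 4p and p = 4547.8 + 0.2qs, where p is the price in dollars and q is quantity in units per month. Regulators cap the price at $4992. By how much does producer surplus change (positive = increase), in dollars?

-1773428

Rearranging supply gives qs = 5p - 22739. Equilibrium: 26761 - 4p = 5p - 22739, so 49500 = 9p and p* = 5500, q* = 4761.
Because the ceiling (4992) lies below the market-clearing price, it is binding.
At p = 4992: qd = 26761 - 4·4992 = 6793 and qs = 5·4992 - 22739 = 2221.
Producer surplus without the control is ½ · (5500 - 4547.8) · 4761 = 2266712.1.
With the ceiling, producers sell 2221 units at 4992, so PS = ½ · (4992 - 4547.8) · 2221 = 493284.1.
Change in producer surplus = 493284.1 - 2266712.1 = -1773428.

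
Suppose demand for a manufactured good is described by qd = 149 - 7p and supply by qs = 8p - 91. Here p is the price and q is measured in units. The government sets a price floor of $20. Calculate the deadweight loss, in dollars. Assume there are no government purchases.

105

In a free market, 149 - 7p = 8p - 91 gives the equilibrium p* = 16, q* = 37.
The floor of 20 is above the equilibrium price 16, so it binds.
At p = 20: qd = 149 - 7·20 = 9 and qs = 8·20 - 91 = 69.
Quantity traded falls to 9. At q = 9 the demand price is (149 - 9)/7 = 20 and the supply price is (91 + 9)/8 = 12.5.
Deadweight loss = ½ · (20 - 12.5) · (37 - 9) = ½ · 7.5 · 28 = 105.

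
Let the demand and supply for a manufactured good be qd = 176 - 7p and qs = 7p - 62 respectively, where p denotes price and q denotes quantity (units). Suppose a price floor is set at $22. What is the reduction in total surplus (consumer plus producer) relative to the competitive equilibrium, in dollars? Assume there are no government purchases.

Setting quantity demanded equal to quantity supplied, 176 - 7p = 7p - 62, gives p* = 17 and q* = 57.
Because the floor (22) lies above the market-clearing price, it is binding.
At p = 22: qd = 176 - 7·22 = 22 and qs = 7·22 - 62 = 92.
Quantity traded falls to 22. At q = 22 the demand price is (176 - 22)/7 = 22 and the supply price is (62 + 22)/7 = 12.
Deadweight loss = ½ · (22 - 12) · (57 - 22) = ½ · 10 · 35 = 175.

175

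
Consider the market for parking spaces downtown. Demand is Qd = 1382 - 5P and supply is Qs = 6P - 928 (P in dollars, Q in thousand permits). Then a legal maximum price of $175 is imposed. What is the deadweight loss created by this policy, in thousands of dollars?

Without the control the market clears where 1382 - 5P = 6P - 928, i.e. P* = 210 and Q* = 332.
Because the ceiling (175) lies below the market-clearing price, it is binding.
At P = 175: Qd = 1382 - 5·175 = 507 and Qs = 6·175 - 928 = 122.
Quantity traded falls to 122. At Q = 122 the demand price is (1382 - 122)/5 = 252 and the supply price is (928 + 122)/6 = 175.
Deadweight loss = ½ · (252 - 175) · (332 - 122) = ½ · 77 · 210 = 8085.

8085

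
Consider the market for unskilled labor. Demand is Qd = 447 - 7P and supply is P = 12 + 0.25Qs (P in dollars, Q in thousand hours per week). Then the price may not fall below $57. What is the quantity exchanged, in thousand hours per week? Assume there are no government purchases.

48

Rearranging supply gives Qs = 4P - 48. Setting quantity demanded equal to quantity supplied, 447 - 7P = 4P - 48, gives P* = 45 and Q* = 132.
Since 57 > 45, the floor is binding.
At P = 57: Qd = 447 - 7·57 = 48 and Qs = 4·57 - 48 = 180.
The quantity actually transacted is the short side, demand: 48.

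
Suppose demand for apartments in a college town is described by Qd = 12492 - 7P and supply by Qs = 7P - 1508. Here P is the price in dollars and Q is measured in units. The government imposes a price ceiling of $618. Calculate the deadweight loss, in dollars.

1021468

Without the control the market clears where 12492 - 7P = 7P - 1508, i.e. P* = 1000 and Q* = 5492.
Since 618 < 1000, the ceiling is binding.
At P = 618: Qd = 12492 - 7·618 = 8166 and Qs = 7·618 - 1508 = 2818.
Quantity traded falls to 2818. At Q = 2818 the demand price is (12492 - 2818)/7 = 1382 and the supply price is (1508 + 2818)/7 = 618.
Deadweight loss = ½ · (1382 - 618) · (5492 - 2818) = ½ · 764 · 2674 = 1021468.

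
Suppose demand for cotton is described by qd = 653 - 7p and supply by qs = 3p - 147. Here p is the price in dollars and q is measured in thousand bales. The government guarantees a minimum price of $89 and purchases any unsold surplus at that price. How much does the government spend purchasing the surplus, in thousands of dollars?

In a free market, 653 - 7p = 3p - 147 gives the equilibrium p* = 80, q* = 93.
Since 89 > 80, the floor is binding.
At p = 89: qd = 653 - 7·89 = 30 and qs = 3·89 - 147 = 120.
Surplus = qs - qd = 90.
Government expenditure = surplus × support price = 90 × 89 = 8010.

8010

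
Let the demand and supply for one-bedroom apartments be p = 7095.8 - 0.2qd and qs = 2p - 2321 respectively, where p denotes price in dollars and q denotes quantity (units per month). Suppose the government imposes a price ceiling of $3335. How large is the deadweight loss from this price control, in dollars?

Rearranging demand gives qd = 35479 - 5p. Setting quantity demanded equal to quantity supplied, 35479 - 5p = 2p - 2321, gives p* = 5400 and q* = 8479.
The ceiling of 3335 is below the equilibrium price 5400, so it binds.
At p = 3335: qd = 35479 - 5·3335 = 18804 and qs = 2·3335 - 2321 = 4349.
Quantity traded falls to 4349. At q = 4349 the demand price is (35479 - 4349)/5 = 6226 and the supply price is (2321 + 4349)/2 = 3335.
Deadweight loss = ½ · (6226 - 3335) · (8479 - 4349) = ½ · 2891 · 4130 = 5969915.

5969915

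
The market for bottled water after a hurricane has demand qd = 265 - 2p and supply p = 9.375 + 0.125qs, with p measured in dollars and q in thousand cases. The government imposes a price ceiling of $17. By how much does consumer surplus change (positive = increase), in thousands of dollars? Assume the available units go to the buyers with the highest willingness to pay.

-3587

Rearranging supply gives qs = 8p - 75. Equilibrium: 265 - 2p = 8p - 75, so 340 = 10p and p* = 34, q* = 197.
Since 17 < 34, the ceiling is binding.
At p = 17: qd = 265 - 2·17 = 231 and qs = 8·17 - 75 = 61.
Consumer surplus without the control is ½ · (132.5 - 34) · 197 = 9702.25.
With the ceiling, 61 units are sold at 17 (assume they go to the highest-value buyers). The demand price at q = 61 is 102, so CS = ½ · [(132.5 - 17) + (102 - 17)] · 61 = 6115.25.
Change in consumer surplus = 6115.25 - 9702.25 = -3587.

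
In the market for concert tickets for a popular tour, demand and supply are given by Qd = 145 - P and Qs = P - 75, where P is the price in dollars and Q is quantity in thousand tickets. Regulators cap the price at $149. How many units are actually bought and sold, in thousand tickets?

Without the control the market clears where 145 - P = P - 75, i.e. P* = 110 and Q* = 35.
Since 149 is above P* = 110, the ceiling does not bind and the free-market outcome prevails.

35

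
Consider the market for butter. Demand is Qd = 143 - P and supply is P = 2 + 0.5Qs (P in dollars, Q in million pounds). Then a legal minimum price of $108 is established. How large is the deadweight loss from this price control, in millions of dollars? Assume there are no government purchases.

2610.75

Rearranging supply gives Qs = 2P - 4. Without the control the market clears where 143 - P = 2P - 4, i.e. P* = 49 and Q* = 94.
Because the floor (108) lies above the market-clearing price, it is binding.
At P = 108: Qd = 143 - 108 = 35 and Qs = 2·108 - 4 = 212.
Quantity traded falls to 35. At Q = 35 the demand price is 143 - 35 = 108 and the supply price is (4 + 35)/2 = 19.5.
Deadweight loss = ½ · (108 - 19.5) · (94 - 35) = ½ · 88.5 · 59 = 2610.75.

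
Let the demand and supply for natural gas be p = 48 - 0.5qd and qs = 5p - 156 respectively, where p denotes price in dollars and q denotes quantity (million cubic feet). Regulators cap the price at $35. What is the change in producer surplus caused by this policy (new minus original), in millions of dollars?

-21.5

Rearranging demand gives qd = 96 - 2p. Without the control the market clears where 96 - 2p = 5p - 156, i.e. p* = 36 and q* = 24.
Since 35 < 36, the ceiling is binding.
At p = 35: qd = 96 - 2·35 = 26 and qs = 5·35 - 156 = 19.
Producer surplus without the control is ½ · (36 - 31.2) · 24 = 57.6.
With the ceiling, producers sell 19 units at 35, so PS = ½ · (35 - 31.2) · 19 = 36.1.
Change in producer surplus = 36.1 - 57.6 = -21.5.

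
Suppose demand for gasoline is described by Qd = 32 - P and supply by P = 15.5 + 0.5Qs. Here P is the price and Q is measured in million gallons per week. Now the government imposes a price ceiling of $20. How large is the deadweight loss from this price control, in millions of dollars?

Rearranging supply gives Qs = 2P - 31. Setting quantity demanded equal to quantity supplied, 32 - P = 2P - 31, gives P* = 21 and Q* = 11.
Since 20 < 21, the ceiling is binding.
At P = 20: Qd = 32 - 20 = 12 and Qs = 2·20 - 31 = 9.
Quantity traded falls to 9. At Q = 9 the demand price is 32 - 9 = 23 and the supply price is (31 + 9)/2 = 20.
Deadweight loss = ½ · (23 - 20) · (11 - 9) = ½ · 3 · 2 = 3.

3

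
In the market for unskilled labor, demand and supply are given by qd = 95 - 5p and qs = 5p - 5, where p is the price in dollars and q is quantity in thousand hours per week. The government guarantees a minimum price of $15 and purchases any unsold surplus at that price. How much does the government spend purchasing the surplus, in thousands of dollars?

Setting quantity demanded equal to quantity supplied, 95 - 5p = 5p - 5, gives p* = 10 and q* = 45.
Because the floor (15) lies above the market-clearing price, it is binding.
At p = 15: qd = 95 - 5·15 = 20 and qs = 5·15 - 5 = 70.
Surplus = qs - qd = 50.
Government expenditure = surplus × support price = 50 × 15 = 750.

750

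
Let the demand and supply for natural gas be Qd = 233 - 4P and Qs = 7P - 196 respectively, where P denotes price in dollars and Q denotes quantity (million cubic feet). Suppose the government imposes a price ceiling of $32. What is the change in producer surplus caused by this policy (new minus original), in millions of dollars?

-367.5

Setting quantity demanded equal to quantity supplied, 233 - 4P = 7P - 196, gives P* = 39 and Q* = 77.
The ceiling of 32 is below the equilibrium price 39, so it binds.
At P = 32: Qd = 233 - 4·32 = 105 and Qs = 7·32 - 196 = 28.
Producer surplus without the control is ½ · (39 - 28) · 77 = 423.5.
With the ceiling, producers sell 28 units at 32, so PS = ½ · (32 - 28) · 28 = 56.
Change in producer surplus = 56 - 423.5 = -367.5.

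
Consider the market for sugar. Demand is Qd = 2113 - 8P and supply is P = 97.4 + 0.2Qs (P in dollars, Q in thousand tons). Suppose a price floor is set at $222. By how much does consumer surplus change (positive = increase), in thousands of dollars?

-9350

Rearranging supply gives Qs = 5P - 487. Setting quantity demanded equal to quantity supplied, 2113 - 8P = 5P - 487, gives P* = 200 and Q* = 513.
The floor of 222 is above the equilibrium price 200, so it binds.
At P = 222: Qd = 2113 - 8·222 = 337 and Qs = 5·222 - 487 = 623.
Consumer surplus without the control is ½ · (264.125 - 200) · 513 = 16448.0625.
With the floor, consumers buy 337 units at 222, so CS = ½ · (264.125 - 222) · 337 = 7098.0625.
Change in consumer surplus = 7098.0625 - 16448.0625 = -9350.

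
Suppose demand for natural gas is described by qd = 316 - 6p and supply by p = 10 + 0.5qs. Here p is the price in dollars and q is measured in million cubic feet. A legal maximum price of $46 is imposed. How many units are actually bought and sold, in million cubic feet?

Rearranging supply gives qs = 2p - 20. Without the control the market clears where 316 - 6p = 2p - 20, i.e. p* = 42 and q* = 64.
Since 46 is above p* = 42, the ceiling does not bind and the free-market outcome prevails.

64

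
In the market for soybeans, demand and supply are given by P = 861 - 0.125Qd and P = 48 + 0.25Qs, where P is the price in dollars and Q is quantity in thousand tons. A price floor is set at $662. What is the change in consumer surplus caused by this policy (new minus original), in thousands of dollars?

-135360

Rearranging demand gives Qd = 6888 - 8P; rearranging supply gives Qs = 4P - 192. Equilibrium: 6888 - 8P = 4P - 192, so 7080 = 12P and P* = 590, Q* = 2168.
Since 662 > 590, the floor is binding.
At P = 662: Qd = 6888 - 8·662 = 1592 and Qs = 4·662 - 192 = 2456.
Consumer surplus without the control is ½ · (861 - 590) · 2168 = 293764.
With the floor, consumers buy 1592 units at 662, so CS = ½ · (861 - 662) · 1592 = 158404.
Change in consumer surplus = 158404 - 293764 = -135360.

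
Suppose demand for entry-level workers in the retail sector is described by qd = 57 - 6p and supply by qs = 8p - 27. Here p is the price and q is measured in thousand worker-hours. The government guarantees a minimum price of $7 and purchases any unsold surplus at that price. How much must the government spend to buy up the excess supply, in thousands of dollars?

Equilibrium: 57 - 6p = 8p - 27, so 84 = 14p and p* = 6, q* = 21.
Since 7 > 6, the floor is binding.
At p = 7: qd = 57 - 6·7 = 15 and qs = 8·7 - 27 = 29.
Surplus = qs - qd = 14.
Government expenditure = surplus × support price = 14 × 7 = 98.

98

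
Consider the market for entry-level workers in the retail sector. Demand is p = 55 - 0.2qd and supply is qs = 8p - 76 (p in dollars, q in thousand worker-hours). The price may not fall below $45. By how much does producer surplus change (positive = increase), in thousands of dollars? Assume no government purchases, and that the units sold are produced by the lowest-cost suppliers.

393.75

Rearranging demand gives qd = 275 - 5p. Setting quantity demanded equal to quantity supplied, 275 - 5p = 8p - 76, gives p* = 27 and q* = 140.
The floor of 45 is above the equilibrium price 27, so it binds.
At p = 45: qd = 275 - 5·45 = 50 and qs = 8·45 - 76 = 284.
Producer surplus without the control is ½ · (27 - 9.5) · 140 = 1225.
With the floor, 50 units are sold at 45. The supply price at q = 50 is 15.75, so PS = ½ · [(45 - 9.5) + (45 - 15.75)] · 50 = 1618.75.
Change in producer surplus = 1618.75 - 1225 = 393.75.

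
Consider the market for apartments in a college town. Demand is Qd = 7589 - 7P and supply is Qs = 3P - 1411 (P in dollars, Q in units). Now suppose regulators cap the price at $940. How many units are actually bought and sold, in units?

Without the control the market clears where 7589 - 7P = 3P - 1411, i.e. P* = 900 and Q* = 1289.
The ceiling of 940 is above the equilibrium price 900, so it is not binding; the market clears at P* = 900, Q* = 1289.

1289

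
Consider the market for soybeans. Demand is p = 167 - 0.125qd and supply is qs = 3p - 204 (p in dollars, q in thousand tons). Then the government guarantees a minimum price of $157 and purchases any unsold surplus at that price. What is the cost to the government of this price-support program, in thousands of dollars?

29359

Rearranging demand gives qd = 1336 - 8p. Setting quantity demanded equal to quantity supplied, 1336 - 8p = 3p - 204, gives p* = 140 and q* = 216.
Since 157 > 140, the floor is binding.
At p = 157: qd = 1336 - 8·157 = 80 and qs = 3·157 - 204 = 267.
Surplus = qs - qd = 187.
Government expenditure = surplus × support price = 187 × 157 = 29359.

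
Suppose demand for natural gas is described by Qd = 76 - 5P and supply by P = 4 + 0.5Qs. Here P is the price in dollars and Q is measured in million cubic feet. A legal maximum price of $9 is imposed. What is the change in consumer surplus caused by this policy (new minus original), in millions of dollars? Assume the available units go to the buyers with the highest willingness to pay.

26.4

Rearranging supply gives Qs = 2P - 8. Setting quantity demanded equal to quantity supplied, 76 - 5P = 2P - 8, gives P* = 12 and Q* = 16.
Because the ceiling (9) lies below the market-clearing price, it is binding.
At P = 9: Qd = 76 - 5·9 = 31 and Qs = 2·9 - 8 = 10.
Consumer surplus without the control is ½ · (15.2 - 12) · 16 = 25.6.
With the ceiling, 10 units are sold at 9 (assume they go to the highest-value buyers). The demand price at Q = 10 is 13.2, so CS = ½ · [(15.2 - 9) + (13.2 - 9)] · 10 = 52.
Change in consumer surplus = 52 - 25.6 = 26.4.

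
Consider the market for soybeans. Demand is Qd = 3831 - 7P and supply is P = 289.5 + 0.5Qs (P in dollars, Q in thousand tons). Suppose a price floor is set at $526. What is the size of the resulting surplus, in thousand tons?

Rearranging supply gives Qs = 2P - 579. Without the control the market clears where 3831 - 7P = 2P - 579, i.e. P* = 490 and Q* = 401.
Because the floor (526) lies above the market-clearing price, it is binding.
At P = 526: Qd = 3831 - 7·526 = 149 and Qs = 2·526 - 579 = 473.
Surplus = Qs - Qd = 473 - 149 = 324.

324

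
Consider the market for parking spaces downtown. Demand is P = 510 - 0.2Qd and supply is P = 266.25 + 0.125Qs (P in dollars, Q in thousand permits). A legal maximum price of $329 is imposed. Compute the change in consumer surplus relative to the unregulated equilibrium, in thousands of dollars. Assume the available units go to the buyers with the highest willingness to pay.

Rearranging demand gives Qd = 2550 - 5P; rearranging supply gives Qs = 8P - 2130. Equilibrium: 2550 - 5P = 8P - 2130, so 4680 = 13P and P* = 360, Q* = 750.
The ceiling of 329 is below the equilibrium price 360, so it binds.
At P = 329: Qd = 2550 - 5·329 = 905 and Qs = 8·329 - 2130 = 502.
Consumer surplus without the control is ½ · (510 - 360) · 750 = 56250.
With the ceiling, 502 units are sold at 329 (assume they go to the highest-value buyers). The demand price at Q = 502 is 409.6, so CS = ½ · [(510 - 329) + (409.6 - 329)] · 502 = 65661.6.
Change in consumer surplus = 65661.6 - 56250 = 9411.6.

9411.6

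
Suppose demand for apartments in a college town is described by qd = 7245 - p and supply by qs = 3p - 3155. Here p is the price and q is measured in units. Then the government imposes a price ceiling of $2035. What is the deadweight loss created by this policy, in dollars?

1915350

Setting quantity demanded equal to quantity supplied, 7245 - p = 3p - 3155, gives p* = 2600 and q* = 4645.
Since 2035 < 2600, the ceiling is binding.
At p = 2035: qd = 7245 - 2035 = 5210 and qs = 3·2035 - 3155 = 2950.
Quantity traded falls to 2950. At q = 2950 the demand price is 7245 - 2950 = 4295 and the supply price is (3155 + 2950)/3 = 2035.
Deadweight loss = ½ · (4295 - 2035) · (4645 - 2950) = ½ · 2260 · 1695 = 1915350.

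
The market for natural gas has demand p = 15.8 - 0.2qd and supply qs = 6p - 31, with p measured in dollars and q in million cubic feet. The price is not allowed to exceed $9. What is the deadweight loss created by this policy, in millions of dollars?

Rearranging demand gives qd = 79 - 5p. Setting quantity demanded equal to quantity supplied, 79 - 5p = 6p - 31, gives p* = 10 and q* = 29.
The ceiling of 9 is below the equilibrium price 10, so it binds.
At p = 9: qd = 79 - 5·9 = 34 and qs = 6·9 - 31 = 23.
Quantity traded falls to 23. At q = 23 the demand price is (79 - 23)/5 = 11.2 and the supply price is (31 + 23)/6 = 9.
Deadweight loss = ½ · (11.2 - 9) · (29 - 23) = ½ · 2.2 · 6 = 6.6.

6.6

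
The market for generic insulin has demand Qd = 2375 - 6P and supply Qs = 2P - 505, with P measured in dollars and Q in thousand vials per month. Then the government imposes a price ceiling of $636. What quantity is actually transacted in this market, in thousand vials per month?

In a free market, 2375 - 6P = 2P - 505 gives the equilibrium P* = 360, Q* = 215.
Since 636 is above P* = 360, the ceiling does not bind and the free-market outcome prevails.

215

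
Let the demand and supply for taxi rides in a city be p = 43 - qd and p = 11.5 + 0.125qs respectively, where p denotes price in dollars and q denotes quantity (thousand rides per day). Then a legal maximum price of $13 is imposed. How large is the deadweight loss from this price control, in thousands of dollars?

Rearranging demand gives qd = 43 - p; rearranging supply gives qs = 8p - 92. In a free market, 43 - p = 8p - 92 gives the equilibrium p* = 15, q* = 28.
Since 13 < 15, the ceiling is binding.
At p = 13: qd = 43 - 13 = 30 and qs = 8·13 - 92 = 12.
Quantity traded falls to 12. At q = 12 the demand price is 43 - 12 = 31 and the supply price is (92 + 12)/8 = 13.
Deadweight loss = ½ · (31 - 13) · (28 - 12) = ½ · 18 · 16 = 144.

144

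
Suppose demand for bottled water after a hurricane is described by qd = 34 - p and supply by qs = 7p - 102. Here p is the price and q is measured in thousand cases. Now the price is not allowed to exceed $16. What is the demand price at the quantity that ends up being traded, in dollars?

24

Setting quantity demanded equal to quantity supplied, 34 - p = 7p - 102, gives p* = 17 and q* = 17.
Since 16 < 17, the ceiling is binding.
At p = 16: qd = 34 - 16 = 18 and qs = 7·16 - 102 = 10.
Only 10 units reach the market. On the demand curve, the marginal buyer's willingness to pay at q = 10 is (34 - 10) = 24.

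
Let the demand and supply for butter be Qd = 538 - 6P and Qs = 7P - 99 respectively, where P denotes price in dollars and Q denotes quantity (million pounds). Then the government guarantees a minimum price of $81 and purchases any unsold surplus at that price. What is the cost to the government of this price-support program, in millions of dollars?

Setting quantity demanded equal to quantity supplied, 538 - 6P = 7P - 99, gives P* = 49 and Q* = 244.
Because the floor (81) lies above the market-clearing price, it is binding.
At P = 81: Qd = 538 - 6·81 = 52 and Qs = 7·81 - 99 = 468.
Surplus = Qs - Qd = 416.
Government expenditure = surplus × support price = 416 × 81 = 33696.

33696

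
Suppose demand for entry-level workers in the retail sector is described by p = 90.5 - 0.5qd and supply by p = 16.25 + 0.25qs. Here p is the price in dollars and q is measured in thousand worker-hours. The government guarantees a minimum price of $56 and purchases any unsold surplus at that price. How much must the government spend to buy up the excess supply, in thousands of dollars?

Rearranging demand gives qd = 181 - 2p; rearranging supply gives qs = 4p - 65. In a free market, 181 - 2p = 4p - 65 gives the equilibrium p* = 41, q* = 99.
The floor of 56 is above the equilibrium price 41, so it binds.
At p = 56: qd = 181 - 2·56 = 69 and qs = 4·56 - 65 = 159.
Surplus = qs - qd = 90.
Government expenditure = surplus × support price = 90 × 56 = 5040.

5040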